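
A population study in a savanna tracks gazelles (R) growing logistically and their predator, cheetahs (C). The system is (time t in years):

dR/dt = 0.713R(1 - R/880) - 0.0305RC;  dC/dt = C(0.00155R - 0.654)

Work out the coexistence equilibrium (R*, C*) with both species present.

From dC/dt = 0 with C > 0: 0.00155R* = 0.654, so R* = 422.
Substitute into dR/dt = 0: 0.713(1 - 422/880) = 0.0305C*.
The bracket is 0.521, giving C* = 0.371/0.0305 = 12.2.

R* ≈ 422, C* ≈ 12.2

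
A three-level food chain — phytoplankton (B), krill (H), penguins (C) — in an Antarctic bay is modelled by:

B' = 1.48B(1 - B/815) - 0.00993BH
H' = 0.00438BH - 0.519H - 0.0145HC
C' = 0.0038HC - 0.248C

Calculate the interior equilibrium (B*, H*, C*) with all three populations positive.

From dC/dt = 0: 0.0038H* = 0.248, so H* = 65.3.
From dB/dt = 0: 1.48(1 - B*/815) = 0.00993·65.3, giving B* = 815·(1 - 0.438) = 458.
From dH/dt = 0: 0.00438·458 - 0.519 = 0.0145C*, so C* = 1.49/0.0145 = 103.

B* ≈ 458, H* ≈ 65.3, C* ≈ 103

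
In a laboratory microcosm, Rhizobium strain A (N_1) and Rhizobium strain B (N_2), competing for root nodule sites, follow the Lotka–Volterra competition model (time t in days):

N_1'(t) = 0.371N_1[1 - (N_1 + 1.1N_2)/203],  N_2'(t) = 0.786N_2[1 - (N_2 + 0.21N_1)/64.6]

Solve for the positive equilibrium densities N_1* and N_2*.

N_1* ≈ 172, N_2* ≈ 28.6

Setting both brackets to zero gives the nullclines N_1 + 1.1N_2 = 203 and 0.21N_1 + N_2 = 64.6.
Substituting N_2 = 64.6 - 0.21N_1 into the first: N_1(1 - 1.1·0.21) = 203 - 1.1·64.6.
So N_1* = 132/0.769 = 172, and then N_2* = 64.6 - 0.21·172 = 28.6.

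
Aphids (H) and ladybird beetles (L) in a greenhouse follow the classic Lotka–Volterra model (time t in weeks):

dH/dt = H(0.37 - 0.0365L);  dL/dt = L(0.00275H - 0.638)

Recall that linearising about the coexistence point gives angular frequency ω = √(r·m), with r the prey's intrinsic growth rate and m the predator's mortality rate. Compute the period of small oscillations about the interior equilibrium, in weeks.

Here r = 0.37 and m = 0.638, so r·m = 0.236.
ω = √0.236 = 0.486 per week, hence T = 2π/ω ≈ 12.9 weeks.

T ≈ 12.9 weeks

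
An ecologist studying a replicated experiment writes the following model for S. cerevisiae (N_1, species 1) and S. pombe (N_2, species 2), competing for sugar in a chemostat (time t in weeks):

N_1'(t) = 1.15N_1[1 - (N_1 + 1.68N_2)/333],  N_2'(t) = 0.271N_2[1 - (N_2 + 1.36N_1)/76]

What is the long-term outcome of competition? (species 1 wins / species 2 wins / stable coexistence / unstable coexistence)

Compare the nullcline intercepts: K1/α12 = 333/1.68 = 198 > K2 = 76; K2/α21 = 76/1.36 = 55.9 < K1 = 333.
Since the inequalities point opposite ways, species 1 can invade but species 2 cannot.

species 1 excludes species 2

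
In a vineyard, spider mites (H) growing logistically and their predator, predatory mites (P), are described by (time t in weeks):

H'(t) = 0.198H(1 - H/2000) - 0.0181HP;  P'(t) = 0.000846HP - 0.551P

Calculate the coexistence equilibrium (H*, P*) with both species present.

H* ≈ 651, P* ≈ 7.38

From dP/dt = 0 with P > 0: 0.000846H* = 0.551, so H* = 651.
Substitute into dH/dt = 0: 0.198(1 - 651/2000) = 0.0181P*.
The bracket is 0.674, giving P* = 0.134/0.0181 = 7.38.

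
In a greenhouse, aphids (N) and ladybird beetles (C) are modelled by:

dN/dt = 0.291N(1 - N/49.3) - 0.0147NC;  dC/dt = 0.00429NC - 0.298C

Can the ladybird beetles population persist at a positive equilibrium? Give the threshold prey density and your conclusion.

Threshold N = 69.5; K < 69.5, so no, the predator goes extinct.

The predator equation gives dC/dt > 0 only when N > 0.298/0.00429 = 69.5.
Without the predator, N → K = 49.3. Since 49.3 < 69.5, the predator cannot invade.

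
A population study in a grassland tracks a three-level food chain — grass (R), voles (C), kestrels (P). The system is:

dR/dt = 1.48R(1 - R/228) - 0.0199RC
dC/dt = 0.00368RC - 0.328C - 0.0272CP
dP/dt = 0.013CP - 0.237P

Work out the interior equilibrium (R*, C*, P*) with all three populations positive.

R* ≈ 172, C* ≈ 18.2, P* ≈ 11.2

From dP/dt = 0: 0.013C* = 0.237, so C* = 18.2.
From dR/dt = 0: 1.48(1 - R*/228) = 0.0199·18.2, giving R* = 228·(1 - 0.245) = 172.
From dC/dt = 0: 0.00368·172 - 0.328 = 0.0272P*, so P* = 0.305/0.0272 = 11.2.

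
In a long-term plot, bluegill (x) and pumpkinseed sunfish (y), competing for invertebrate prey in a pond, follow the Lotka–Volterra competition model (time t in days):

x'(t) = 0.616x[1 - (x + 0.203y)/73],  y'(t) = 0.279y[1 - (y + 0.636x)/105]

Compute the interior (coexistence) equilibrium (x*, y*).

Setting both brackets to zero gives the nullclines x + 0.203y = 73 and 0.636x + y = 105.
Substituting y = 105 - 0.636x into the first: x(1 - 0.203·0.636) = 73 - 0.203·105.
So x* = 51.7/0.871 = 59.3, and then y* = 105 - 0.636·59.3 = 67.3.

x* ≈ 59.3, y* ≈ 67.3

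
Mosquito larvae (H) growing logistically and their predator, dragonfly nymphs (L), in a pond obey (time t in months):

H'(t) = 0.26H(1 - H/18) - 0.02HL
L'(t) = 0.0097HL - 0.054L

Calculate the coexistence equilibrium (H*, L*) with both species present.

H* ≈ 5.57, L* ≈ 8.98

From dL/dt = 0 with L > 0: 0.0097H* = 0.054, so H* = 5.57.
Substitute into dH/dt = 0: 0.26(1 - 5.57/18) = 0.02L*.
The bracket is 0.691, giving L* = 0.18/0.02 = 8.98.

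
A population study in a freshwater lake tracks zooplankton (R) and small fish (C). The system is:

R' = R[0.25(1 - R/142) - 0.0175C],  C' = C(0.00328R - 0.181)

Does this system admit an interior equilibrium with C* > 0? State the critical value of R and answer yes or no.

The predator equation gives dC/dt > 0 only when R > 0.181/0.00328 = 55.2.
Without the predator, R → K = 142. Since 142 > 55.2, the predator can invade and persist.

Threshold R = 55.2; K > 55.2, so yes, the predator persists.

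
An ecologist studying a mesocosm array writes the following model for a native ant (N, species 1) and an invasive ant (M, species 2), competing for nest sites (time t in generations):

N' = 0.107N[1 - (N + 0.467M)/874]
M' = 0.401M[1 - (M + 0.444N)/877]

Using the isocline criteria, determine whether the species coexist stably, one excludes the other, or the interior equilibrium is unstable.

stable coexistence

Compare the nullcline intercepts: K1/α12 = 874/0.467 = 1870 > K2 = 877; K2/α21 = 877/0.444 = 1980 > K1 = 874.
Since both inequalities hold, each species can invade when rare, so the interior equilibrium is stable.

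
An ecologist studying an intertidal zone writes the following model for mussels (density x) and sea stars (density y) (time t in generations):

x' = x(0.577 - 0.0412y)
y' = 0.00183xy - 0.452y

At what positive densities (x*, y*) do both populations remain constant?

x* ≈ 247, y* ≈ 14

Set dy/dt = 0 with y > 0: 0.00183x - 0.452 = 0, so x* = 0.452/0.00183 = 247.
Set dx/dt = 0 with x > 0: 0.577 - 0.0412y = 0, so y* = 0.577/0.0412 = 14.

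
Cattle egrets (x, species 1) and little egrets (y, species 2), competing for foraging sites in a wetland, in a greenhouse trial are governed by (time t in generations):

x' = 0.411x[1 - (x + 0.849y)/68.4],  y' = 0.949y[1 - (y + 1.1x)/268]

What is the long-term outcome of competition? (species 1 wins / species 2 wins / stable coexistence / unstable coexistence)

species 2 excludes species 1

Compare the nullcline intercepts: K1/α12 = 68.4/0.849 = 80.6 < K2 = 268; K2/α21 = 268/1.1 = 244 > K1 = 68.4.
Since the inequalities point opposite ways, species 2 can invade but species 1 cannot.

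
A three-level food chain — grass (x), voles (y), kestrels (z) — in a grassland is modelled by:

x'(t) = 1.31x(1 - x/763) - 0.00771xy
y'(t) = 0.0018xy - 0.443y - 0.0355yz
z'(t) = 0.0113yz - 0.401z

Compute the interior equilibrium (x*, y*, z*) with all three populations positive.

From dz/dt = 0: 0.0113y* = 0.401, so y* = 35.5.
From dx/dt = 0: 1.31(1 - x*/763) = 0.00771·35.5, giving x* = 763·(1 - 0.209) = 604.
From dy/dt = 0: 0.0018·604 - 0.443 = 0.0355z*, so z* = 0.644/0.0355 = 18.1.

x* ≈ 604, y* ≈ 35.5, z* ≈ 18.1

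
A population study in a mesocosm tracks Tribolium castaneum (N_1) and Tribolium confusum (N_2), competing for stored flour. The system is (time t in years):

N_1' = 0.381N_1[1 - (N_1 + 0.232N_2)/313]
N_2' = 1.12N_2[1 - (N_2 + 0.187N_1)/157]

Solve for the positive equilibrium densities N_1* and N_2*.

Setting both brackets to zero gives the nullclines N_1 + 0.232N_2 = 313 and 0.187N_1 + N_2 = 157.
Substituting N_2 = 157 - 0.187N_1 into the first: N_1(1 - 0.232·0.187) = 313 - 0.232·157.
So N_1* = 277/0.957 = 289, and then N_2* = 157 - 0.187·289 = 103.

N_1* ≈ 289, N_2* ≈ 103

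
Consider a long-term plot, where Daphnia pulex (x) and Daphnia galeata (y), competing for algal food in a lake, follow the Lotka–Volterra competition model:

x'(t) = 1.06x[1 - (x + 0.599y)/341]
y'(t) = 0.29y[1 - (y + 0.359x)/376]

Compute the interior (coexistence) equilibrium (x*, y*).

x* ≈ 147, y* ≈ 323

Setting both brackets to zero gives the nullclines x + 0.599y = 341 and 0.359x + y = 376.
Substituting y = 376 - 0.359x into the first: x(1 - 0.599·0.359) = 341 - 0.599·376.
So x* = 116/0.785 = 147, and then y* = 376 - 0.359·147 = 323.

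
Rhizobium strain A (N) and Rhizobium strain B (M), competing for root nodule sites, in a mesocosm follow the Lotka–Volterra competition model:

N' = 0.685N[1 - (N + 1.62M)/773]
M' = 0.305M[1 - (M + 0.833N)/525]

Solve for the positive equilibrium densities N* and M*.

Setting both brackets to zero gives the nullclines N + 1.62M = 773 and 0.833N + M = 525.
Substituting M = 525 - 0.833N into the first: N(1 - 1.62·0.833) = 773 - 1.62·525.
So N* = -77.5/-0.349 = 222, and then M* = 525 - 0.833·222 = 340.

N* ≈ 222, M* ≈ 340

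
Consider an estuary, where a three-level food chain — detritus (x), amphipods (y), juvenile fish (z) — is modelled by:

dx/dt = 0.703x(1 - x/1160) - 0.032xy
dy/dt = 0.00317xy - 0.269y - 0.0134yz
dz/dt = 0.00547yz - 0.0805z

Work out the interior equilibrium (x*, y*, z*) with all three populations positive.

x* ≈ 383, y* ≈ 14.7, z* ≈ 70.5

From dz/dt = 0: 0.00547y* = 0.0805, so y* = 14.7.
From dx/dt = 0: 0.703(1 - x*/1160) = 0.032·14.7, giving x* = 1160·(1 - 0.67) = 383.
From dy/dt = 0: 0.00317·383 - 0.269 = 0.0134z*, so z* = 0.945/0.0134 = 70.5.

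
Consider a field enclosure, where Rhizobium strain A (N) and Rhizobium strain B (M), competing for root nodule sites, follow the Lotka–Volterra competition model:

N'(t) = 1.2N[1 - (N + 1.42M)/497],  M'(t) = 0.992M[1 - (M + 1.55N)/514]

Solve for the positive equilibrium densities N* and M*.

N* ≈ 194, M* ≈ 213

Setting both brackets to zero gives the nullclines N + 1.42M = 497 and 1.55N + M = 514.
Substituting M = 514 - 1.55N into the first: N(1 - 1.42·1.55) = 497 - 1.42·514.
So N* = -233/-1.2 = 194, and then M* = 514 - 1.55·194 = 213.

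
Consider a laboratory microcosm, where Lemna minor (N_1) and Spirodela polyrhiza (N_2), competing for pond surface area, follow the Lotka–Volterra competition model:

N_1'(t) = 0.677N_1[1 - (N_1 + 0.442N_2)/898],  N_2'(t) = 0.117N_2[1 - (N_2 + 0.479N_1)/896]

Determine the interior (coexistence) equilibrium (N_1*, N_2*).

Setting both brackets to zero gives the nullclines N_1 + 0.442N_2 = 898 and 0.479N_1 + N_2 = 896.
Substituting N_2 = 896 - 0.479N_1 into the first: N_1(1 - 0.442·0.479) = 898 - 0.442·896.
So N_1* = 502/0.788 = 637, and then N_2* = 896 - 0.479·637 = 591.

N_1* ≈ 637, N_2* ≈ 591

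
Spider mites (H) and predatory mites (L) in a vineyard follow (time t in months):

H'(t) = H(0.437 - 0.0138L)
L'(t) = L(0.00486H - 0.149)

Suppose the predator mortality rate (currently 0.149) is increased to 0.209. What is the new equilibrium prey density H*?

At the interior fixed point, setting dL/dt = 0 with L > 0 fixes H* = (predator death rate)/(HL coefficient) — independent of the other coefficients.
With the change, H* = 0.209/0.00486 = 43; it rises from 30.7.

H* ≈ 43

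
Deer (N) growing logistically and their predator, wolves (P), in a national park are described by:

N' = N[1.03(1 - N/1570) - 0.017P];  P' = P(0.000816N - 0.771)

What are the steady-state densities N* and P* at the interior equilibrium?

From dP/dt = 0 with P > 0: 0.000816N* = 0.771, so N* = 945.
Substitute into dN/dt = 0: 1.03(1 - 945/1570) = 0.017P*.
The bracket is 0.398, giving P* = 0.41/0.017 = 24.1.

N* ≈ 945, P* ≈ 24.1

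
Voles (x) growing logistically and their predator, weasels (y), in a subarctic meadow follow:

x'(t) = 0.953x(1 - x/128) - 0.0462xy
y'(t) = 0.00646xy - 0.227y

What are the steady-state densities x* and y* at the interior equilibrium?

x* ≈ 35.1, y* ≈ 15

From dy/dt = 0 with y > 0: 0.00646x* = 0.227, so x* = 35.1.
Substitute into dx/dt = 0: 0.953(1 - 35.1/128) = 0.0462y*.
The bracket is 0.725, giving y* = 0.691/0.0462 = 15.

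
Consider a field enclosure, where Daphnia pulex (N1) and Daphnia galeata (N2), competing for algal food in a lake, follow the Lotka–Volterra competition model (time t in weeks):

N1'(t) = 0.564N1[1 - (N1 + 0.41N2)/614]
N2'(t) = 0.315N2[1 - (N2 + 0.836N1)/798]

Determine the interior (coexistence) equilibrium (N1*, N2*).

Setting both brackets to zero gives the nullclines N1 + 0.41N2 = 614 and 0.836N1 + N2 = 798.
Substituting N2 = 798 - 0.836N1 into the first: N1(1 - 0.41·0.836) = 614 - 0.41·798.
So N1* = 287/0.657 = 436, and then N2* = 798 - 0.836·436 = 433.

N1* ≈ 436, N2* ≈ 433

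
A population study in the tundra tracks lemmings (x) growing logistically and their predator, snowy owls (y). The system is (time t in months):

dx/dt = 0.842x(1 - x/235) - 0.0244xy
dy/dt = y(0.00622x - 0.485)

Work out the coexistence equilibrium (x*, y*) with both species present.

From dy/dt = 0 with y > 0: 0.00622x* = 0.485, so x* = 78.
Substitute into dx/dt = 0: 0.842(1 - 78/235) = 0.0244y*.
The bracket is 0.668, giving y* = 0.563/0.0244 = 23.1.

x* ≈ 78, y* ≈ 23.1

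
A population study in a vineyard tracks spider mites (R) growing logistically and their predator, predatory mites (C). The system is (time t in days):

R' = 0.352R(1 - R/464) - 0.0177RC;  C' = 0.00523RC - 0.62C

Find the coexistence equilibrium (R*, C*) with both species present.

R* ≈ 119, C* ≈ 14.8

From dC/dt = 0 with C > 0: 0.00523R* = 0.62, so R* = 119.
Substitute into dR/dt = 0: 0.352(1 - 119/464) = 0.0177C*.
The bracket is 0.745, giving C* = 0.262/0.0177 = 14.8.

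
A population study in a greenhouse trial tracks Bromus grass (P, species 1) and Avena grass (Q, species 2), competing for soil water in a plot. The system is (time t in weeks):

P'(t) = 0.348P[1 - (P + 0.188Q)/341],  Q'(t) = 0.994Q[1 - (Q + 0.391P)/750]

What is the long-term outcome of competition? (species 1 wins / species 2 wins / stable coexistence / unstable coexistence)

Compare the nullcline intercepts: K1/α12 = 341/0.188 = 1810 > K2 = 750; K2/α21 = 750/0.391 = 1920 > K1 = 341.
Since both inequalities hold, each species can invade when rare, so the interior equilibrium is stable.

stable coexistence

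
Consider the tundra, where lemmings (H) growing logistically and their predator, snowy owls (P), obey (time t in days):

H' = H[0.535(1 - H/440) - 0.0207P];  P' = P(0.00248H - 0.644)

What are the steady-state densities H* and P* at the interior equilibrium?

H* ≈ 260, P* ≈ 10.6

From dP/dt = 0 with P > 0: 0.00248H* = 0.644, so H* = 260.
Substitute into dH/dt = 0: 0.535(1 - 260/440) = 0.0207P*.
The bracket is 0.41, giving P* = 0.219/0.0207 = 10.6.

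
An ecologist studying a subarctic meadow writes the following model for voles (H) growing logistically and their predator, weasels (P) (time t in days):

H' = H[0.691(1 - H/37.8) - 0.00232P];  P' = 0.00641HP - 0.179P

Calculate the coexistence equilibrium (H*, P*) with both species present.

H* ≈ 27.9, P* ≈ 77.8

From dP/dt = 0 with P > 0: 0.00641H* = 0.179, so H* = 27.9.
Substitute into dH/dt = 0: 0.691(1 - 27.9/37.8) = 0.00232P*.
The bracket is 0.261, giving P* = 0.181/0.00232 = 77.8.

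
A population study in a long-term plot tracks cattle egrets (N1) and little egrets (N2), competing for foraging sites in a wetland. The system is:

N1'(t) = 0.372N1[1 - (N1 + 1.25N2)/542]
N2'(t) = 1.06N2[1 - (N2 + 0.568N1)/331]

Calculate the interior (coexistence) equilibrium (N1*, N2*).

Setting both brackets to zero gives the nullclines N1 + 1.25N2 = 542 and 0.568N1 + N2 = 331.
Substituting N2 = 331 - 0.568N1 into the first: N1(1 - 1.25·0.568) = 542 - 1.25·331.
So N1* = 128/0.29 = 442, and then N2* = 331 - 0.568·442 = 79.8.

N1* ≈ 442, N2* ≈ 79.8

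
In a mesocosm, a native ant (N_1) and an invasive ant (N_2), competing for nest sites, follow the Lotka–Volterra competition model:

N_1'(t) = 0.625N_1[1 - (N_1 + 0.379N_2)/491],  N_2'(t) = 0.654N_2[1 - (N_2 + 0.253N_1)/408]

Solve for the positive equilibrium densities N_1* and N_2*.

Setting both brackets to zero gives the nullclines N_1 + 0.379N_2 = 491 and 0.253N_1 + N_2 = 408.
Substituting N_2 = 408 - 0.253N_1 into the first: N_1(1 - 0.379·0.253) = 491 - 0.379·408.
So N_1* = 336/0.904 = 372, and then N_2* = 408 - 0.253·372 = 314.

N_1* ≈ 372, N_2* ≈ 314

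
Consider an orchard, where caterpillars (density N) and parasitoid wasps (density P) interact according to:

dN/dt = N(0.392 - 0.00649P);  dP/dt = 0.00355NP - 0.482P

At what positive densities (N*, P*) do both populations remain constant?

Set dP/dt = 0 with P > 0: 0.00355N - 0.482 = 0, so N* = 0.482/0.00355 = 136.
Set dN/dt = 0 with N > 0: 0.392 - 0.00649P = 0, so P* = 0.392/0.00649 = 60.4.

N* ≈ 136, P* ≈ 60.4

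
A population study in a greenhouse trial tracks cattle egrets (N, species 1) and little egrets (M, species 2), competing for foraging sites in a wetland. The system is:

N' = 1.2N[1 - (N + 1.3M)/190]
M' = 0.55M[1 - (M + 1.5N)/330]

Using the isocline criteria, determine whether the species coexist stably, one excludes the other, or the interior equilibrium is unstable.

species 2 excludes species 1

Compare the nullcline intercepts: K1/α12 = 190/1.3 = 146 < K2 = 330; K2/α21 = 330/1.5 = 220 > K1 = 190.
Since the inequalities point opposite ways, species 2 can invade but species 1 cannot.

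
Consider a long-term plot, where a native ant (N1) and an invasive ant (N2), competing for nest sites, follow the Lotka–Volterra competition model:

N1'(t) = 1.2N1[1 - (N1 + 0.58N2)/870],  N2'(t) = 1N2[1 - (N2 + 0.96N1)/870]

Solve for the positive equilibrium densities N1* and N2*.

Setting both brackets to zero gives the nullclines N1 + 0.58N2 = 870 and 0.96N1 + N2 = 870.
Substituting N2 = 870 - 0.96N1 into the first: N1(1 - 0.58·0.96) = 870 - 0.58·870.
So N1* = 365/0.443 = 824, and then N2* = 870 - 0.96·824 = 78.5.

N1* ≈ 824, N2* ≈ 78.5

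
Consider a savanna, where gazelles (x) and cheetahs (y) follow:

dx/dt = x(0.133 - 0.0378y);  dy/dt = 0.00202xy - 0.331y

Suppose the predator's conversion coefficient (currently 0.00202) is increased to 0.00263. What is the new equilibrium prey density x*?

At the interior fixed point, setting dy/dt = 0 with y > 0 fixes x* = (predator death rate)/(xy coefficient) — independent of the other coefficients.
With the change, x* = 0.331/0.00263 = 126; it falls from 164.

x* ≈ 126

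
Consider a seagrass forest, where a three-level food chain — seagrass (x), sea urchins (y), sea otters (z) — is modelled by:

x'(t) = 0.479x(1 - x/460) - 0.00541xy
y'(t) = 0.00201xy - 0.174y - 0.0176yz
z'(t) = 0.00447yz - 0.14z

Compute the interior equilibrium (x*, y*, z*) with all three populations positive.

x* ≈ 297, y* ≈ 31.3, z* ≈ 24.1

From dz/dt = 0: 0.00447y* = 0.14, so y* = 31.3.
From dx/dt = 0: 0.479(1 - x*/460) = 0.00541·31.3, giving x* = 460·(1 - 0.354) = 297.
From dy/dt = 0: 0.00201·297 - 0.174 = 0.0176z*, so z* = 0.424/0.0176 = 24.1.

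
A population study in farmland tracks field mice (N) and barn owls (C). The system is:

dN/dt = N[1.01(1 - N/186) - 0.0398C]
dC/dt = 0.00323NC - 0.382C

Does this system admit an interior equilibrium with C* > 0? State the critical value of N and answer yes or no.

The predator equation gives dC/dt > 0 only when N > 0.382/0.00323 = 118.
Without the predator, N → K = 186. Since 186 > 118, the predator can invade and persist.

Threshold N = 118; K > 118, so yes, the predator persists.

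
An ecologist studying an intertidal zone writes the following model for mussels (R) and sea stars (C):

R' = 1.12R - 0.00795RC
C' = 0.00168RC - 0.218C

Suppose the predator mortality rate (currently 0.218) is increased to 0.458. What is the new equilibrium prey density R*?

At the interior fixed point, setting dC/dt = 0 with C > 0 fixes R* = (predator death rate)/(RC coefficient) — independent of the other coefficients.
With the change, R* = 0.458/0.00168 = 273; it rises from 130.

R* ≈ 273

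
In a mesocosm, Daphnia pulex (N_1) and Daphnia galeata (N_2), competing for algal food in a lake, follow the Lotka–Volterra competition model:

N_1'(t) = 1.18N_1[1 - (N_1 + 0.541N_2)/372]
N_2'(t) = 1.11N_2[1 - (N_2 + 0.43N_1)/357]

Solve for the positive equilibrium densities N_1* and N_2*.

Setting both brackets to zero gives the nullclines N_1 + 0.541N_2 = 372 and 0.43N_1 + N_2 = 357.
Substituting N_2 = 357 - 0.43N_1 into the first: N_1(1 - 0.541·0.43) = 372 - 0.541·357.
So N_1* = 179/0.767 = 233, and then N_2* = 357 - 0.43·233 = 257.

N_1* ≈ 233, N_2* ≈ 257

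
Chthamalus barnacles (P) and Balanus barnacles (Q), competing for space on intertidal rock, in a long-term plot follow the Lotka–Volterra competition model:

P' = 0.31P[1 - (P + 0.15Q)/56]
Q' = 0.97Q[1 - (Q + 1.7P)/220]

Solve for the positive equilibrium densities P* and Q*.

P* ≈ 30.9, Q* ≈ 168

Setting both brackets to zero gives the nullclines P + 0.15Q = 56 and 1.7P + Q = 220.
Substituting Q = 220 - 1.7P into the first: P(1 - 0.15·1.7) = 56 - 0.15·220.
So P* = 23/0.745 = 30.9, and then Q* = 220 - 1.7·30.9 = 168.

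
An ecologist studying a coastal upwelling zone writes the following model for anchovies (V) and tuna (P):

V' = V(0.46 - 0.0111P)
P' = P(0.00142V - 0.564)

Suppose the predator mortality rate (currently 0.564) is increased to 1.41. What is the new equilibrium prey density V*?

At the interior fixed point, setting dP/dt = 0 with P > 0 fixes V* = (predator death rate)/(VP coefficient) — independent of the other coefficients.
With the change, V* = 1.41/0.00142 = 993; it rises from 397.

V* ≈ 993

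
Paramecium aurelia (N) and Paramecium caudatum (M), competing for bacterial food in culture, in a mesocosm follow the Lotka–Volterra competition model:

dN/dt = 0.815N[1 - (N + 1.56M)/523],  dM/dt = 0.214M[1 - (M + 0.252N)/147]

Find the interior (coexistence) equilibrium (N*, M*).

N* ≈ 484, M* ≈ 25.1

Setting both brackets to zero gives the nullclines N + 1.56M = 523 and 0.252N + M = 147.
Substituting M = 147 - 0.252N into the first: N(1 - 1.56·0.252) = 523 - 1.56·147.
So N* = 294/0.607 = 484, and then M* = 147 - 0.252·484 = 25.1.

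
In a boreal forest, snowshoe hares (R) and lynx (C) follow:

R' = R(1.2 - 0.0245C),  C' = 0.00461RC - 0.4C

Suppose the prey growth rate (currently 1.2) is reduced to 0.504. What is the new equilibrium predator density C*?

C* ≈ 20.6

At the interior fixed point, setting dR/dt = 0 with R > 0 fixes C* = (prey growth rate)/(RC coefficient) — independent of the other coefficients.
With the change, C* = 0.504/0.0245 = 20.6; it falls from 49.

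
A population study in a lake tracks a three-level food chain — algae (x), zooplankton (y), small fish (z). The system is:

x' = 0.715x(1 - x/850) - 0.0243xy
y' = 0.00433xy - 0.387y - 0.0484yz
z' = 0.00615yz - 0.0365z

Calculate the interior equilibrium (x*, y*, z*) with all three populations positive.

From dz/dt = 0: 0.00615y* = 0.0365, so y* = 5.93.
From dx/dt = 0: 0.715(1 - x*/850) = 0.0243·5.93, giving x* = 850·(1 - 0.202) = 679.
From dy/dt = 0: 0.00433·679 - 0.387 = 0.0484z*, so z* = 2.55/0.0484 = 52.7.

x* ≈ 679, y* ≈ 5.93, z* ≈ 52.7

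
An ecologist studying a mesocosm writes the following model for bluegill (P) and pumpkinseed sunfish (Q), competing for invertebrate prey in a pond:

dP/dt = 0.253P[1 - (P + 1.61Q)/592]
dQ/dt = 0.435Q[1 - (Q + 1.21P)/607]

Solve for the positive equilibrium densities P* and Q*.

P* ≈ 406, Q* ≈ 115

Setting both brackets to zero gives the nullclines P + 1.61Q = 592 and 1.21P + Q = 607.
Substituting Q = 607 - 1.21P into the first: P(1 - 1.61·1.21) = 592 - 1.61·607.
So P* = -385/-0.948 = 406, and then Q* = 607 - 1.21·406 = 115.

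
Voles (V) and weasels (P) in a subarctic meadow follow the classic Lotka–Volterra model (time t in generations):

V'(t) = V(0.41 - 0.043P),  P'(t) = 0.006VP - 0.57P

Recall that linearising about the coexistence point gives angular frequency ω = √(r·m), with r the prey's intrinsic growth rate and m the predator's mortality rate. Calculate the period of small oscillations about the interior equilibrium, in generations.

T ≈ 13 generations

Here r = 0.41 and m = 0.57, so r·m = 0.234.
ω = √0.234 = 0.483 per generation, hence T = 2π/ω ≈ 13 generations.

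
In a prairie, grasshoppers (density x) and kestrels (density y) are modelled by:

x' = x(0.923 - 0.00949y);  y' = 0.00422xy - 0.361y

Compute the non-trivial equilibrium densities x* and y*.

Set dy/dt = 0 with y > 0: 0.00422x - 0.361 = 0, so x* = 0.361/0.00422 = 85.5.
Set dx/dt = 0 with x > 0: 0.923 - 0.00949y = 0, so y* = 0.923/0.00949 = 97.3.

x* ≈ 85.5, y* ≈ 97.3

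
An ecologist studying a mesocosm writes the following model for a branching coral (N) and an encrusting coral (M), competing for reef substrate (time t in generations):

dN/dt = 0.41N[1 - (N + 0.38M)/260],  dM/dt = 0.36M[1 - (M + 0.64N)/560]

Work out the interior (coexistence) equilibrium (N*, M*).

Setting both brackets to zero gives the nullclines N + 0.38M = 260 and 0.64N + M = 560.
Substituting M = 560 - 0.64N into the first: N(1 - 0.38·0.64) = 260 - 0.38·560.
So N* = 47.2/0.757 = 62.4, and then M* = 560 - 0.64·62.4 = 520.

N* ≈ 62.4, M* ≈ 520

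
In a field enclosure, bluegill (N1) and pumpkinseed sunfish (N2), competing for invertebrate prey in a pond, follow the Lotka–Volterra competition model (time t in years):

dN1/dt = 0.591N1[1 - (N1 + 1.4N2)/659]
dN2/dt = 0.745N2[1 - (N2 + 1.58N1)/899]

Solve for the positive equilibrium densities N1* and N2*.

Setting both brackets to zero gives the nullclines N1 + 1.4N2 = 659 and 1.58N1 + N2 = 899.
Substituting N2 = 899 - 1.58N1 into the first: N1(1 - 1.4·1.58) = 659 - 1.4·899.
So N1* = -600/-1.21 = 495, and then N2* = 899 - 1.58·495 = 117.

N1* ≈ 495, N2* ≈ 117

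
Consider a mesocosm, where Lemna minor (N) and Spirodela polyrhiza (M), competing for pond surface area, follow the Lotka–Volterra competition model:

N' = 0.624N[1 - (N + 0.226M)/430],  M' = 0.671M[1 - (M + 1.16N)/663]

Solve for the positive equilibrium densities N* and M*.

Setting both brackets to zero gives the nullclines N + 0.226M = 430 and 1.16N + M = 663.
Substituting M = 663 - 1.16N into the first: N(1 - 0.226·1.16) = 430 - 0.226·663.
So N* = 280/0.738 = 380, and then M* = 663 - 1.16·380 = 223.

N* ≈ 380, M* ≈ 223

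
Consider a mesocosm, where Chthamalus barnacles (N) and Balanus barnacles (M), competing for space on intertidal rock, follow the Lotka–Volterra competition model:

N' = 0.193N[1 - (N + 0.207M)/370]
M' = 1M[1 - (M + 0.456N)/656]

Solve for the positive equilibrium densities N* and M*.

Setting both brackets to zero gives the nullclines N + 0.207M = 370 and 0.456N + M = 656.
Substituting M = 656 - 0.456N into the first: N(1 - 0.207·0.456) = 370 - 0.207·656.
So N* = 234/0.906 = 259, and then M* = 656 - 0.456·259 = 538.

N* ≈ 259, M* ≈ 538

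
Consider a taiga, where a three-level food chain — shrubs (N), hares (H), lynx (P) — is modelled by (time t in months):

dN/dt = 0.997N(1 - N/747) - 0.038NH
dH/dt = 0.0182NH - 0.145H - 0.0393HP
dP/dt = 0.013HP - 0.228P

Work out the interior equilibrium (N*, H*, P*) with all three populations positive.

N* ≈ 248, H* ≈ 17.5, P* ≈ 111

From dP/dt = 0: 0.013H* = 0.228, so H* = 17.5.
From dN/dt = 0: 0.997(1 - N*/747) = 0.038·17.5, giving N* = 747·(1 - 0.668) = 248.
From dH/dt = 0: 0.0182·248 - 0.145 = 0.0393P*, so P* = 4.36/0.0393 = 111.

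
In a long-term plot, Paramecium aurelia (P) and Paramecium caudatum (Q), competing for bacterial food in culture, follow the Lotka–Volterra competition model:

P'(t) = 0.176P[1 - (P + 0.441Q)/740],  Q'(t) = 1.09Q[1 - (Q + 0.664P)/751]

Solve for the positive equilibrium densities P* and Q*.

Setting both brackets to zero gives the nullclines P + 0.441Q = 740 and 0.664P + Q = 751.
Substituting Q = 751 - 0.664P into the first: P(1 - 0.441·0.664) = 740 - 0.441·751.
So P* = 409/0.707 = 578, and then Q* = 751 - 0.664·578 = 367.

P* ≈ 578, Q* ≈ 367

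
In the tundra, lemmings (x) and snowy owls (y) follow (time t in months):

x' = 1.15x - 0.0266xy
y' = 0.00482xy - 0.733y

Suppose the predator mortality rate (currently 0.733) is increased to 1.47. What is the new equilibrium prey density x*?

At the interior fixed point, setting dy/dt = 0 with y > 0 fixes x* = (predator death rate)/(xy coefficient) — independent of the other coefficients.
With the change, x* = 1.47/0.00482 = 305; it rises from 152.

x* ≈ 305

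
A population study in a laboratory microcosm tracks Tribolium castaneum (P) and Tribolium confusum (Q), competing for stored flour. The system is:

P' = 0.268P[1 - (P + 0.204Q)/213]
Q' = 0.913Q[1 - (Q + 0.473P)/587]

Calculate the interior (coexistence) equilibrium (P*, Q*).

Setting both brackets to zero gives the nullclines P + 0.204Q = 213 and 0.473P + Q = 587.
Substituting Q = 587 - 0.473P into the first: P(1 - 0.204·0.473) = 213 - 0.204·587.
So P* = 93.3/0.904 = 103, and then Q* = 587 - 0.473·103 = 538.

P* ≈ 103, Q* ≈ 538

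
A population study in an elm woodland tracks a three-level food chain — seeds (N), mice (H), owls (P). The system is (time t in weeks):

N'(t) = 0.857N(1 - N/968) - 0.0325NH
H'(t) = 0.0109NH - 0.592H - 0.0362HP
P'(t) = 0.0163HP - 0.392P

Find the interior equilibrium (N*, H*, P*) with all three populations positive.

From dP/dt = 0: 0.0163H* = 0.392, so H* = 24.
From dN/dt = 0: 0.857(1 - N*/968) = 0.0325·24, giving N* = 968·(1 - 0.912) = 85.2.
From dH/dt = 0: 0.0109·85.2 - 0.592 = 0.0362P*, so P* = 0.336/0.0362 = 9.29.

N* ≈ 85.2, H* ≈ 24, P* ≈ 9.29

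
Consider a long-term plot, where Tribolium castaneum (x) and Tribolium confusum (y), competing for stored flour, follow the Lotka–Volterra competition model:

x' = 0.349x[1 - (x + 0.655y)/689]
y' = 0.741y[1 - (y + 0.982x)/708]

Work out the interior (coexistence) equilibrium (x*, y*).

Setting both brackets to zero gives the nullclines x + 0.655y = 689 and 0.982x + y = 708.
Substituting y = 708 - 0.982x into the first: x(1 - 0.655·0.982) = 689 - 0.655·708.
So x* = 225/0.357 = 631, and then y* = 708 - 0.982·631 = 88.

x* ≈ 631, y* ≈ 88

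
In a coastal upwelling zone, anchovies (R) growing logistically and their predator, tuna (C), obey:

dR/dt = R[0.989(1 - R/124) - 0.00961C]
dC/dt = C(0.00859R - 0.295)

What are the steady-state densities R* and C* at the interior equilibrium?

From dC/dt = 0 with C > 0: 0.00859R* = 0.295, so R* = 34.3.
Substitute into dR/dt = 0: 0.989(1 - 34.3/124) = 0.00961C*.
The bracket is 0.723, giving C* = 0.715/0.00961 = 74.4.

R* ≈ 34.3, C* ≈ 74.4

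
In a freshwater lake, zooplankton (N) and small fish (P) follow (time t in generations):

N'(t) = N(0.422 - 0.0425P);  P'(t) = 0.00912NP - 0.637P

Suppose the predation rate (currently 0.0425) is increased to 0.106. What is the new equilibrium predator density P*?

At the interior fixed point, setting dN/dt = 0 with N > 0 fixes P* = (prey growth rate)/(NP coefficient) — independent of the other coefficients.
With the change, P* = 0.422/0.106 = 3.98; it falls from 9.93.

P* ≈ 3.98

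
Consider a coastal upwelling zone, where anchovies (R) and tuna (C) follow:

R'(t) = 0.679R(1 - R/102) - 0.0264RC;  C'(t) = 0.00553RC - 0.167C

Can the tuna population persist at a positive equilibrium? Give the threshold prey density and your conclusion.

The predator equation gives dC/dt > 0 only when R > 0.167/0.00553 = 30.2.
Without the predator, R → K = 102. Since 102 > 30.2, the predator can invade and persist.

Threshold R = 30.2; K > 30.2, so yes, the predator persists.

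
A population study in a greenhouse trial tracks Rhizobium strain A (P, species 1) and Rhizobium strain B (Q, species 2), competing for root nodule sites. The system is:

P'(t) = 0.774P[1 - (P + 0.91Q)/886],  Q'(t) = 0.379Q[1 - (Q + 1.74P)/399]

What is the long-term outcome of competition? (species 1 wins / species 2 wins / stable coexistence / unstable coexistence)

species 1 excludes species 2

Compare the nullcline intercepts: K1/α12 = 886/0.91 = 974 > K2 = 399; K2/α21 = 399/1.74 = 229 < K1 = 886.
Since the inequalities point opposite ways, species 1 can invade but species 2 cannot.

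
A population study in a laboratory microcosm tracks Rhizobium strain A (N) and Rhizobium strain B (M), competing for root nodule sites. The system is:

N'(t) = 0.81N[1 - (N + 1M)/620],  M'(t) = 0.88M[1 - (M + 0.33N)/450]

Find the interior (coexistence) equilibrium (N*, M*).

Setting both brackets to zero gives the nullclines N + 1M = 620 and 0.33N + M = 450.
Substituting M = 450 - 0.33N into the first: N(1 - 1·0.33) = 620 - 1·450.
So N* = 170/0.67 = 254, and then M* = 450 - 0.33·254 = 366.

N* ≈ 254, M* ≈ 366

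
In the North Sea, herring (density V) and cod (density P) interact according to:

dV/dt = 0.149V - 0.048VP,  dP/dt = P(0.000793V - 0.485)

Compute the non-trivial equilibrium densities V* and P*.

Set dP/dt = 0 with P > 0: 0.000793V - 0.485 = 0, so V* = 0.485/0.000793 = 612.
Set dV/dt = 0 with V > 0: 0.149 - 0.048P = 0, so P* = 0.149/0.048 = 3.1.

V* ≈ 612, P* ≈ 3.1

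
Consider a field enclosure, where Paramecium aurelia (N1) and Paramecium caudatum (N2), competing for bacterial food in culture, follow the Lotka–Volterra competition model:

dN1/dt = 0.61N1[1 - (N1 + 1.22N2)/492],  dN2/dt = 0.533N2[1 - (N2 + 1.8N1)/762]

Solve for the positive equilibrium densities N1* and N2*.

Setting both brackets to zero gives the nullclines N1 + 1.22N2 = 492 and 1.8N1 + N2 = 762.
Substituting N2 = 762 - 1.8N1 into the first: N1(1 - 1.22·1.8) = 492 - 1.22·762.
So N1* = -438/-1.2 = 366, and then N2* = 762 - 1.8·366 = 103.

N1* ≈ 366, N2* ≈ 103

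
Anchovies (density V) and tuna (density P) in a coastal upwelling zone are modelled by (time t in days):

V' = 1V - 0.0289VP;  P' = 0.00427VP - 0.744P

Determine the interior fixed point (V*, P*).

Set dP/dt = 0 with P > 0: 0.00427V - 0.744 = 0, so V* = 0.744/0.00427 = 174.
Set dV/dt = 0 with V > 0: 1 - 0.0289P = 0, so P* = 1/0.0289 = 34.6.

V* ≈ 174, P* ≈ 34.6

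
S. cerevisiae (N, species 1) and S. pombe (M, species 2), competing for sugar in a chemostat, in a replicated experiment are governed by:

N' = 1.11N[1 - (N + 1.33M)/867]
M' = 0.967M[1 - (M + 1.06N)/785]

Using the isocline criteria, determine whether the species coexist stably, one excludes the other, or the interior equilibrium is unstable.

Compare the nullcline intercepts: K1/α12 = 867/1.33 = 652 < K2 = 785; K2/α21 = 785/1.06 = 741 < K1 = 867.
Since both are reversed, neither can invade when rare; the interior point is a saddle.

unstable coexistence (outcome depends on initial conditions)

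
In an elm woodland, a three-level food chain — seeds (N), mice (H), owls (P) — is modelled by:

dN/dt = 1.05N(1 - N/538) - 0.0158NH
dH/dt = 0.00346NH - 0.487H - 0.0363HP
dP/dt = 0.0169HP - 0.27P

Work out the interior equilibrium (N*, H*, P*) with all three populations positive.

N* ≈ 409, H* ≈ 16, P* ≈ 25.5

From dP/dt = 0: 0.0169H* = 0.27, so H* = 16.
From dN/dt = 0: 1.05(1 - N*/538) = 0.0158·16, giving N* = 538·(1 - 0.24) = 409.
From dH/dt = 0: 0.00346·409 - 0.487 = 0.0363P*, so P* = 0.927/0.0363 = 25.5.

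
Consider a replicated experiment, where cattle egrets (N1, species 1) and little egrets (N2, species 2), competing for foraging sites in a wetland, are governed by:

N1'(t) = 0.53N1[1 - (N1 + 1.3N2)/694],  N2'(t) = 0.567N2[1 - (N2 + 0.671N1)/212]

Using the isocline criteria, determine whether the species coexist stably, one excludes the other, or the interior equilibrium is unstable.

Compare the nullcline intercepts: K1/α12 = 694/1.3 = 534 > K2 = 212; K2/α21 = 212/0.671 = 316 < K1 = 694.
Since the inequalities point opposite ways, species 1 can invade but species 2 cannot.

species 1 excludes species 2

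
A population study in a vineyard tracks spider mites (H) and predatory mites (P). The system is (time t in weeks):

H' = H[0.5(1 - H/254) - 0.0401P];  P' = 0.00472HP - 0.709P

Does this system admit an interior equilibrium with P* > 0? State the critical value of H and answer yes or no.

The predator equation gives dP/dt > 0 only when H > 0.709/0.00472 = 150.
Without the predator, H → K = 254. Since 254 > 150, the predator can invade and persist.

Threshold H = 150; K > 150, so yes, the predator persists.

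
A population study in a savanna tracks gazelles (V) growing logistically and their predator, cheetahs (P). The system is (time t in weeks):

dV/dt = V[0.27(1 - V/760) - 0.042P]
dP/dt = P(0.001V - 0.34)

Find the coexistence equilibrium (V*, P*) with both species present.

V* ≈ 340, P* ≈ 3.55

From dP/dt = 0 with P > 0: 0.001V* = 0.34, so V* = 340.
Substitute into dV/dt = 0: 0.27(1 - 340/760) = 0.042P*.
The bracket is 0.553, giving P* = 0.149/0.042 = 3.55.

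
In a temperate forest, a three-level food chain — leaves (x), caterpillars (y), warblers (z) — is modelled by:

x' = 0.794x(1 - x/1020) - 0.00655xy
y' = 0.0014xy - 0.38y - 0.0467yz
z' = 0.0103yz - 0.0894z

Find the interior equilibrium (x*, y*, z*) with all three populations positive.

x* ≈ 947, y* ≈ 8.68, z* ≈ 20.3

From dz/dt = 0: 0.0103y* = 0.0894, so y* = 8.68.
From dx/dt = 0: 0.794(1 - x*/1020) = 0.00655·8.68, giving x* = 1020·(1 - 0.0716) = 947.
From dy/dt = 0: 0.0014·947 - 0.38 = 0.0467z*, so z* = 0.946/0.0467 = 20.3.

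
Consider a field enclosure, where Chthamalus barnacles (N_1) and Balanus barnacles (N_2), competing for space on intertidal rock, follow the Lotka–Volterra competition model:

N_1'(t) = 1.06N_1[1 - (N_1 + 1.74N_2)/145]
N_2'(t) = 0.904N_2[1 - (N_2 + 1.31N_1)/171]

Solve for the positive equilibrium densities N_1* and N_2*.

Setting both brackets to zero gives the nullclines N_1 + 1.74N_2 = 145 and 1.31N_1 + N_2 = 171.
Substituting N_2 = 171 - 1.31N_1 into the first: N_1(1 - 1.74·1.31) = 145 - 1.74·171.
So N_1* = -153/-1.28 = 119, and then N_2* = 171 - 1.31·119 = 14.8.

N_1* ≈ 119, N_2* ≈ 14.8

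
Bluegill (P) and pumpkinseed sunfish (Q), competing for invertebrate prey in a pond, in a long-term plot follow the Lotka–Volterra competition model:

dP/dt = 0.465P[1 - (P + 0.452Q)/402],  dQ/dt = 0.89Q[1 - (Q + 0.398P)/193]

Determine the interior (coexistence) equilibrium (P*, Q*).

Setting both brackets to zero gives the nullclines P + 0.452Q = 402 and 0.398P + Q = 193.
Substituting Q = 193 - 0.398P into the first: P(1 - 0.452·0.398) = 402 - 0.452·193.
So P* = 315/0.82 = 384, and then Q* = 193 - 0.398·384 = 40.2.

P* ≈ 384, Q* ≈ 40.2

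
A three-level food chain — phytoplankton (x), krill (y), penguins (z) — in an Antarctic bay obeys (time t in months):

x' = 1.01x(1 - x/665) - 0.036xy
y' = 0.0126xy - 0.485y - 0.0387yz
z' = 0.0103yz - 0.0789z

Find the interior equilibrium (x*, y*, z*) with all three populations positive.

From dz/dt = 0: 0.0103y* = 0.0789, so y* = 7.66.
From dx/dt = 0: 1.01(1 - x*/665) = 0.036·7.66, giving x* = 665·(1 - 0.273) = 483.
From dy/dt = 0: 0.0126·483 - 0.485 = 0.0387z*, so z* = 5.61/0.0387 = 145.

x* ≈ 483, y* ≈ 7.66, z* ≈ 145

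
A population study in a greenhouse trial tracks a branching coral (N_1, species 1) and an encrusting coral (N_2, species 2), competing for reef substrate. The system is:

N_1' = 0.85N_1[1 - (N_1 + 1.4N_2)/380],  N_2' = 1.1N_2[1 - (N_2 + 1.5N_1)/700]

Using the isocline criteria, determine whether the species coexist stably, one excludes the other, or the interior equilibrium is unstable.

Compare the nullcline intercepts: K1/α12 = 380/1.4 = 271 < K2 = 700; K2/α21 = 700/1.5 = 467 > K1 = 380.
Since the inequalities point opposite ways, species 2 can invade but species 1 cannot.

species 2 excludes species 1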